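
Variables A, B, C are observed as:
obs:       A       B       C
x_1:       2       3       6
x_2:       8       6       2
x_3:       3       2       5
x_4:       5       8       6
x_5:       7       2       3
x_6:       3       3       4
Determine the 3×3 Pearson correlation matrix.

Step 1 — column means:
  mean(A) = (2 + 8 + 3 + 5 + 7 + 3) / 6 = 28/6 = 4.6667
  mean(B) = (3 + 6 + 2 + 8 + 2 + 3) / 6 = 24/6 = 4
  mean(C) = (6 + 2 + 5 + 6 + 3 + 4) / 6 = 26/6 = 4.3333

Step 2 — sample variances and covariances s[i,j] = (1/(n-1)) · Σ_k (x_{k,i} - mean_i) · (x_{k,j} - mean_j), with n-1 = 5:
  s[A,A] = ((-2.6667)·(-2.6667) + (3.3333)·(3.3333) + (-1.6667)·(-1.6667) + (0.3333)·(0.3333) + (2.3333)·(2.3333) + (-1.6667)·(-1.6667)) / 5 = 29.3333/5 = 5.8667
  s[A,B] = ((-2.6667)·(-1) + (3.3333)·(2) + (-1.6667)·(-2) + (0.3333)·(4) + (2.3333)·(-2) + (-1.6667)·(-1)) / 5 = 11/5 = 2.2
  s[A,C] = ((-2.6667)·(1.6667) + (3.3333)·(-2.3333) + (-1.6667)·(0.6667) + (0.3333)·(1.6667) + (2.3333)·(-1.3333) + (-1.6667)·(-0.3333)) / 5 = -15.3333/5 = -3.0667
  s[B,B] = ((-1)·(-1) + (2)·(2) + (-2)·(-2) + (4)·(4) + (-2)·(-2) + (-1)·(-1)) / 5 = 30/5 = 6
  s[B,C] = ((-1)·(1.6667) + (2)·(-2.3333) + (-2)·(0.6667) + (4)·(1.6667) + (-2)·(-1.3333) + (-1)·(-0.3333)) / 5 = 2/5 = 0.4
  s[C,C] = ((1.6667)·(1.6667) + (-2.3333)·(-2.3333) + (0.6667)·(0.6667) + (1.6667)·(1.6667) + (-1.3333)·(-1.3333) + (-0.3333)·(-0.3333)) / 5 = 13.3333/5 = 2.6667
  Sample standard deviations s_i = √(s[i,i]):
  s(A) = √(5.8667) = 2.4221
  s(B) = √(6) = 2.4495
  s(C) = √(2.6667) = 1.633

Step 3 — r_{ij} = s_{ij} / (s_i · s_j):
  r[A,A] = 1 (diagonal).
  r[A,B] = 2.2 / (2.4221 · 2.4495) = 2.2 / 5.933 = 0.3708
  r[A,C] = -3.0667 / (2.4221 · 1.633) = -3.0667 / 3.9553 = -0.7753
  r[B,B] = 1 (diagonal).
  r[B,C] = 0.4 / (2.4495 · 1.633) = 0.4 / 4 = 0.1
  r[C,C] = 1 (diagonal).

R is symmetric with unit diagonal. Assembling:

R = [[1, 0.3708, -0.7753],
 [0.3708, 1, 0.1],
 [-0.7753, 0.1, 1]]


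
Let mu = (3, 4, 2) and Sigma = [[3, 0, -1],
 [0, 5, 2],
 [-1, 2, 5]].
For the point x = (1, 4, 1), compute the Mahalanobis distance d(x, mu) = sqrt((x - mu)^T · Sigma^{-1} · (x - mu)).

Step 1 — centre the observation: (x - mu) = (-2, 0, -1).

Step 2 — invert Sigma (cofactor / det for 3×3, or solve directly):
  Sigma^{-1} = [[0.3621, -0.0345, 0.0862],
 [-0.0345, 0.2414, -0.1034],
 [0.0862, -0.1034, 0.2586]].

Step 3 — form the quadratic (x - mu)^T · Sigma^{-1} · (x - mu):
  Sigma^{-1} · (x - mu) = (-0.8103, 0.1724, -0.431).
  (x - mu)^T · [Sigma^{-1} · (x - mu)] = (-2)·(-0.8103) + (0)·(0.1724) + (-1)·(-0.431) = 2.0517.

Step 4 — take square root: d = √(2.0517) ≈ 1.4324.

d(x, mu) = √(2.0517) ≈ 1.4324


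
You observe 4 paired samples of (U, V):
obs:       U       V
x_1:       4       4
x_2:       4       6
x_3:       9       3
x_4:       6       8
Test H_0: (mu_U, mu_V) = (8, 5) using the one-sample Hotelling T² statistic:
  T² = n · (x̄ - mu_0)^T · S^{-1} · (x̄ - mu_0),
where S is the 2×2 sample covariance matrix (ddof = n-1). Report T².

Step 1 — sample mean vector:
  mean(U) = (4 + 4 + 9 + 6) / 4 = 23/4 = 5.75
  mean(V) = (4 + 6 + 3 + 8) / 4 = 21/4 = 5.25
  x̄ = (5.75, 5.25),  deviation x̄ - mu_0 = (5.75, 5.25) - (8, 5) = (-2.25, 0.25).

Step 2 — sample covariance matrix, S[i,j] = (1/(n-1)) · Σ_k (x_{k,i} - mean_i) · (x_{k,j} - mean_j), divisor n-1 = 3:
  S[U,U] = ((-1.75)·(-1.75) + (-1.75)·(-1.75) + (3.25)·(3.25) + (0.25)·(0.25)) / 3 = 16.75/3 = 5.5833
  S[U,V] = ((-1.75)·(-1.25) + (-1.75)·(0.75) + (3.25)·(-2.25) + (0.25)·(2.75)) / 3 = -5.75/3 = -1.9167
  S[V,V] = ((-1.25)·(-1.25) + (0.75)·(0.75) + (-2.25)·(-2.25) + (2.75)·(2.75)) / 3 = 14.75/3 = 4.9167
  S = [[5.5833, -1.9167],
 [-1.9167, 4.9167]].

Step 3 — invert S. det(S) = 5.5833·4.9167 - (-1.9167)² = 23.7778.
  S^{-1} = (1/det) · [[d, -b], [-b, a]] = [[0.2068, 0.0806],
 [0.0806, 0.2348]].

Step 4 — quadratic form (x̄ - mu_0)^T · S^{-1} · (x̄ - mu_0):
  S^{-1} · (x̄ - mu_0) = (-0.4451, -0.1227),
  (x̄ - mu_0)^T · [...] = (-2.25)·(-0.4451) + (0.25)·(-0.1227) = 0.9708.

Step 5 — scale by n: T² = 4 · 0.9708 = 3.8832.

T² ≈ 3.8832


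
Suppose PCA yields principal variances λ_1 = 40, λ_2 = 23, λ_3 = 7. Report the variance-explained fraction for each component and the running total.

Step 1 — total variance = trace(Sigma) = Σ λ_i = 40 + 23 + 7 = 70.

Step 2 — fraction explained by component i = λ_i / Σ λ:
  PC1: 40/70 = 0.5714
  PC2: 23/70 = 0.3286
  PC3: 7/70 = 0.1

Step 3 — cumulative fraction after k components = (λ_1 + ... + λ_k) / Σ λ:
  k = 1: 40/70 = 0.5714
  k = 2: (40 + 23)/70 = 63/70 = 0.9
  k = 3: (40 + 23 + 7)/70 = 70/70 = 1

Summary (fraction, with percent):

explained: PC1 0.5714 (57.14%), PC2 0.3286 (32.86%), PC3 0.1 (10%);  cumulative: 0.5714, 0.9, 1


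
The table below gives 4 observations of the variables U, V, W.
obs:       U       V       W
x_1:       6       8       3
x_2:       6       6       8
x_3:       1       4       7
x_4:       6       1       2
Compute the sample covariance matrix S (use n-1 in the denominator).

Step 1 — column means:
  mean(U) = (6 + 6 + 1 + 6) / 4 = 19/4 = 4.75
  mean(V) = (8 + 6 + 4 + 1) / 4 = 19/4 = 4.75
  mean(W) = (3 + 8 + 7 + 2) / 4 = 20/4 = 5

Step 2 — sample covariance S[i,j] = (1/(n-1)) · Σ_k (x_{k,i} - mean_i) · (x_{k,j} - mean_j), with n-1 = 3.
  S[U,U] = ((1.25)·(1.25) + (1.25)·(1.25) + (-3.75)·(-3.75) + (1.25)·(1.25)) / 3 = 18.75/3 = 6.25
  S[U,V] = ((1.25)·(3.25) + (1.25)·(1.25) + (-3.75)·(-0.75) + (1.25)·(-3.75)) / 3 = 3.75/3 = 1.25
  S[U,W] = ((1.25)·(-2) + (1.25)·(3) + (-3.75)·(2) + (1.25)·(-3)) / 3 = -10/3 = -3.3333
  S[V,V] = ((3.25)·(3.25) + (1.25)·(1.25) + (-0.75)·(-0.75) + (-3.75)·(-3.75)) / 3 = 26.75/3 = 8.9167
  S[V,W] = ((3.25)·(-2) + (1.25)·(3) + (-0.75)·(2) + (-3.75)·(-3)) / 3 = 7/3 = 2.3333
  S[W,W] = ((-2)·(-2) + (3)·(3) + (2)·(2) + (-3)·(-3)) / 3 = 26/3 = 8.6667

S is symmetric (S[j,i] = S[i,j]). Assembling:

S = [[6.25, 1.25, -3.3333],
 [1.25, 8.9167, 2.3333],
 [-3.3333, 2.3333, 8.6667]]


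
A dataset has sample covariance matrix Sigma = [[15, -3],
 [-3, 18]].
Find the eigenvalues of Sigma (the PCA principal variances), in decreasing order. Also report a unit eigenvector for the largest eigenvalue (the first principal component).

Step 1 — characteristic polynomial of 2×2 Sigma:
  det(Sigma - λI) = λ² - trace · λ + det = 0.
  trace = 15 + 18 = 33, det = 15·18 - (-3)² = 261.
Step 2 — discriminant:
  Δ = trace² - 4·det = 1089 - 1044 = 45.
Step 3 — eigenvalues:
  λ = (trace ± √Δ)/2 = (33 ± 6.7082)/2,
  λ_1 = 19.8541,  λ_2 = 13.1459.

Step 4 — unit eigenvector for λ_1: solve (Sigma - λ_1 I)v = 0. First row:
  (15 - 19.8541)·v_x + (-3)·v_y = 0, i.e. (-4.8541)·v_x + (-3)·v_y = 0,
  so v ∝ (b, λ_1 - a) = (-3, 4.8541); multiply by -1 so the first entry is positive: u = (3, -4.8541).
  ||u|| = √((3)² + (-4.8541)²) = √(32.5623) ≈ 5.7063,
  v_1 = u/||u|| ≈ (0.5257, -0.8507) (||v_1|| = 1).

λ_1 = 19.8541,  λ_2 = 13.1459;  v_1 ≈ (0.5257, -0.8507)


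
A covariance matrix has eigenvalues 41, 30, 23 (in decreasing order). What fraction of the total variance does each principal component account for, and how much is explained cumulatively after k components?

Step 1 — total variance = trace(Sigma) = Σ λ_i = 41 + 30 + 23 = 94.

Step 2 — fraction explained by component i = λ_i / Σ λ:
  PC1: 41/94 = 0.4362
  PC2: 30/94 = 0.3191
  PC3: 23/94 = 0.2447

Step 3 — cumulative fraction after k components = (λ_1 + ... + λ_k) / Σ λ:
  k = 1: 41/94 = 0.4362
  k = 2: (41 + 30)/94 = 71/94 = 0.7553
  k = 3: (41 + 30 + 23)/94 = 94/94 = 1

Summary (fraction, with percent):

explained: PC1 0.4362 (43.62%), PC2 0.3191 (31.91%), PC3 0.2447 (24.47%);  cumulative: 0.4362, 0.7553, 1


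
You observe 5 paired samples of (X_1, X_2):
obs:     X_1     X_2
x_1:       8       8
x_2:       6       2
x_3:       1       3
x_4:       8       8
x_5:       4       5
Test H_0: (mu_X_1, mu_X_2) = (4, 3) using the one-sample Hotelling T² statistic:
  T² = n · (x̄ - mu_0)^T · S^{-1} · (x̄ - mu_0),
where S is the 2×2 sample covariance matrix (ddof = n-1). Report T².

Step 1 — sample mean vector:
  mean(X_1) = (8 + 6 + 1 + 8 + 4) / 5 = 27/5 = 5.4
  mean(X_2) = (8 + 2 + 3 + 8 + 5) / 5 = 26/5 = 5.2
  x̄ = (5.4, 5.2),  deviation x̄ - mu_0 = (5.4, 5.2) - (4, 3) = (1.4, 2.2).

Step 2 — sample covariance matrix, S[i,j] = (1/(n-1)) · Σ_k (x_{k,i} - mean_i) · (x_{k,j} - mean_j), divisor n-1 = 4:
  S[X_1,X_1] = ((2.6)·(2.6) + (0.6)·(0.6) + (-4.4)·(-4.4) + (2.6)·(2.6) + (-1.4)·(-1.4)) / 4 = 35.2/4 = 8.8
  S[X_1,X_2] = ((2.6)·(2.8) + (0.6)·(-3.2) + (-4.4)·(-2.2) + (2.6)·(2.8) + (-1.4)·(-0.2)) / 4 = 22.6/4 = 5.65
  S[X_2,X_2] = ((2.8)·(2.8) + (-3.2)·(-3.2) + (-2.2)·(-2.2) + (2.8)·(2.8) + (-0.2)·(-0.2)) / 4 = 30.8/4 = 7.7
  S = [[8.8, 5.65],
 [5.65, 7.7]].

Step 3 — invert S. det(S) = 8.8·7.7 - (5.65)² = 35.8375.
  S^{-1} = (1/det) · [[d, -b], [-b, a]] = [[0.2149, -0.1577],
 [-0.1577, 0.2456]].

Step 4 — quadratic form (x̄ - mu_0)^T · S^{-1} · (x̄ - mu_0):
  S^{-1} · (x̄ - mu_0) = (-0.046, 0.3195),
  (x̄ - mu_0)^T · [...] = (1.4)·(-0.046) + (2.2)·(0.3195) = 0.6384.

Step 5 — scale by n: T² = 5 · 0.6384 = 3.1922.

T² ≈ 3.1922


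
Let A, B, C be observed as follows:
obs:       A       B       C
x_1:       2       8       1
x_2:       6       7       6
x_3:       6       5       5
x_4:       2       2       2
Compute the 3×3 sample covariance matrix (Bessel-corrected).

Step 1 — column means:
  mean(A) = (2 + 6 + 6 + 2) / 4 = 16/4 = 4
  mean(B) = (8 + 7 + 5 + 2) / 4 = 22/4 = 5.5
  mean(C) = (1 + 6 + 5 + 2) / 4 = 14/4 = 3.5

Step 2 — sample covariance S[i,j] = (1/(n-1)) · Σ_k (x_{k,i} - mean_i) · (x_{k,j} - mean_j), with n-1 = 3.
  S[A,A] = ((-2)·(-2) + (2)·(2) + (2)·(2) + (-2)·(-2)) / 3 = 16/3 = 5.3333
  S[A,B] = ((-2)·(2.5) + (2)·(1.5) + (2)·(-0.5) + (-2)·(-3.5)) / 3 = 4/3 = 1.3333
  S[A,C] = ((-2)·(-2.5) + (2)·(2.5) + (2)·(1.5) + (-2)·(-1.5)) / 3 = 16/3 = 5.3333
  S[B,B] = ((2.5)·(2.5) + (1.5)·(1.5) + (-0.5)·(-0.5) + (-3.5)·(-3.5)) / 3 = 21/3 = 7
  S[B,C] = ((2.5)·(-2.5) + (1.5)·(2.5) + (-0.5)·(1.5) + (-3.5)·(-1.5)) / 3 = 2/3 = 0.6667
  S[C,C] = ((-2.5)·(-2.5) + (2.5)·(2.5) + (1.5)·(1.5) + (-1.5)·(-1.5)) / 3 = 17/3 = 5.6667

S is symmetric (S[j,i] = S[i,j]). Assembling:

S = [[5.3333, 1.3333, 5.3333],
 [1.3333, 7, 0.6667],
 [5.3333, 0.6667, 5.6667]]


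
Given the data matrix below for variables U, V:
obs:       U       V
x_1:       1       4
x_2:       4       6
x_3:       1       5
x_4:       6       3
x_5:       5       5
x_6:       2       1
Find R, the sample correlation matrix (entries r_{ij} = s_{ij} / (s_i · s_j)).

Step 1 — column means:
  mean(U) = (1 + 4 + 1 + 6 + 5 + 2) / 6 = 19/6 = 3.1667
  mean(V) = (4 + 6 + 5 + 3 + 5 + 1) / 6 = 24/6 = 4

Step 2 — sample variances and covariances s[i,j] = (1/(n-1)) · Σ_k (x_{k,i} - mean_i) · (x_{k,j} - mean_j), with n-1 = 5:
  s[U,U] = ((-2.1667)·(-2.1667) + (0.8333)·(0.8333) + (-2.1667)·(-2.1667) + (2.8333)·(2.8333) + (1.8333)·(1.8333) + (-1.1667)·(-1.1667)) / 5 = 22.8333/5 = 4.5667
  s[U,V] = ((-2.1667)·(0) + (0.8333)·(2) + (-2.1667)·(1) + (2.8333)·(-1) + (1.8333)·(1) + (-1.1667)·(-3)) / 5 = 2/5 = 0.4
  s[V,V] = ((0)·(0) + (2)·(2) + (1)·(1) + (-1)·(-1) + (1)·(1) + (-3)·(-3)) / 5 = 16/5 = 3.2
  Sample standard deviations s_i = √(s[i,i]):
  s(U) = √(4.5667) = 2.137
  s(V) = √(3.2) = 1.7889

Step 3 — r_{ij} = s_{ij} / (s_i · s_j):
  r[U,U] = 1 (diagonal).
  r[U,V] = 0.4 / (2.137 · 1.7889) = 0.4 / 3.8227 = 0.1046
  r[V,V] = 1 (diagonal).

R is symmetric with unit diagonal. Assembling:

R = [[1, 0.1046],
 [0.1046, 1]]


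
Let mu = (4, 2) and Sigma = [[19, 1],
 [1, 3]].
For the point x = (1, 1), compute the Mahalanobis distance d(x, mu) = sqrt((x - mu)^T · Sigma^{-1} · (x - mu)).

Step 1 — centre the observation: (x - mu) = (-3, -1).

Step 2 — invert Sigma. det(Sigma) = 19·3 - (1)² = 56.
  Sigma^{-1} = (1/det) · [[d, -b], [-b, a]] = [[0.0536, -0.0179],
 [-0.0179, 0.3393]].

Step 3 — form the quadratic (x - mu)^T · Sigma^{-1} · (x - mu):
  Sigma^{-1} · (x - mu) = (-0.1429, -0.2857).
  (x - mu)^T · [Sigma^{-1} · (x - mu)] = (-3)·(-0.1429) + (-1)·(-0.2857) = 0.7143.

Step 4 — take square root: d = √(0.7143) ≈ 0.8452.

d(x, mu) = √(0.7143) ≈ 0.8452


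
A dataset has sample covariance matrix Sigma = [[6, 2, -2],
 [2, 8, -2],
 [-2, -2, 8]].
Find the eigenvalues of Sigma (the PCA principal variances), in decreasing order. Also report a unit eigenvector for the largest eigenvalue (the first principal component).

Step 1 — characteristic polynomial p(λ) = det(λI - Sigma) = λ³ - tr·λ² + c_1·λ - det, where tr = trace, c_1 = sum of the principal 2×2 minors, det = det(Sigma):
  tr = 6 + 8 + 8 = 22,
  c_1 = (6·8 - (2)²) + (6·8 - (-2)²) + (8·8 - (-2)²) = 44 + 44 + 60 = 148,
  det = 6·(8·8 - (-2)²) - (2)·((2)·8 - (-2)·(-2)) + (-2)·((2)·(-2) - 8·(-2)) = 6·(60) - (2)·(12) + (-2)·(12) = 312.
  So p(λ) = λ³ - 22λ² + 148λ - 312.
Step 2 — look for an integer root (rational root theorem: any rational root is an integer divisor of 312). Testing λ = 6:
  p(6) = 216 - 792 + 888 - 312 = 0  ✓
  Dividing out (λ - 6): p(λ) = (λ - 6)(λ² - 16λ + 52).
Step 3 — remaining eigenvalues from the quadratic λ² - 16λ + 52 = 0:
  Δ = 16² - 4·52 = 256 - 208 = 48,  λ = (16 ± √48)/2 = (16 ± 6.9282)/2 ≈ 11.4641 or 4.5359.
  Sorted: λ_1 = 11.4641,  λ_2 = 6,  λ_3 = 4.5359  (check: sum = 22 = tr ✓).

Step 4 — unit eigenvector for λ_1 ≈ 11.4641: v spans the null space of (Sigma - λ_1 I), whose rows are
  r_1 = (-5.4641, 2, -2),  r_2 = (2, -3.4641, -2),  r_3 = (-2, -2, -3.4641).
  v is orthogonal to every row, so take v ∝ r_1 × r_2 = ((2)·(-2) - (-2)·(-3.4641), (-2)·(2) - (-5.4641)·(-2), (-5.4641)·(-3.4641) - (2)·(2)) ≈ (-10.9282, -14.9282, 14.9282).
  Rescale (multiply by -1 so the first nonzero entry is positive): u = (10.9282, 14.9282, -14.9282).
  ||u|| = √((10.9282)² + (14.9282)² + (-14.9282)²) = √(565.1281) ≈ 23.7724,  v_1 = u/||u|| ≈ (0.4597, 0.628, -0.628) (||v_1|| = 1).

λ_1 = 11.4641,  λ_2 = 6,  λ_3 = 4.5359;  v_1 ≈ (0.4597, 0.628, -0.628)


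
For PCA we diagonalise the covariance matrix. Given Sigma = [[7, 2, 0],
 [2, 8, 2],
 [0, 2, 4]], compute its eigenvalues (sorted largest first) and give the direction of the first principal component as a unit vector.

Step 1 — characteristic polynomial p(λ) = det(λI - Sigma) = λ³ - tr·λ² + c_1·λ - det, where tr = trace, c_1 = sum of the principal 2×2 minors, det = det(Sigma):
  tr = 7 + 8 + 4 = 19,
  c_1 = (7·8 - (2)²) + (7·4 - (0)²) + (8·4 - (2)²) = 52 + 28 + 28 = 108,
  det = 7·(8·4 - (2)²) - (2)·((2)·4 - (2)·(0)) + (0)·((2)·(2) - 8·(0)) = 7·(28) - (2)·(8) + (0)·(4) = 180.
  So p(λ) = λ³ - 19λ² + 108λ - 180.
Step 2 — look for an integer root (rational root theorem: any rational root is an integer divisor of 180). Testing λ = 3:
  p(3) = 27 - 171 + 324 - 180 = 0  ✓
  Dividing out (λ - 3): p(λ) = (λ - 3)(λ² - 16λ + 60).
Step 3 — remaining eigenvalues from the quadratic λ² - 16λ + 60 = 0:
  Δ = 16² - 4·60 = 256 - 240 = 16,  λ = (16 ± √16)/2 = (16 ± 4)/2 = 10 or 6.
  Sorted: λ_1 = 10,  λ_2 = 6,  λ_3 = 3  (check: sum = 19 = tr ✓).

Step 4 — unit eigenvector for λ_1 = 10: v spans the null space of (Sigma - λ_1 I), whose rows are
  r_1 = (-3, 2, 0),  r_2 = (2, -2, 2),  r_3 = (0, 2, -6).
  v is orthogonal to every row, so take v ∝ r_1 × r_2 = ((2)·(2) - (0)·(-2), (0)·(2) - (-3)·(2), (-3)·(-2) - (2)·(2)) = (4, 6, 2).
  Rescale (divide by 2): u = (2, 3, 1).
  ||u|| = √((2)² + (3)² + (1)²) = √(14) ≈ 3.7417,  v_1 = u/||u|| ≈ (0.5345, 0.8018, 0.2673) (||v_1|| = 1).

λ_1 = 10,  λ_2 = 6,  λ_3 = 3;  v_1 ≈ (0.5345, 0.8018, 0.2673)


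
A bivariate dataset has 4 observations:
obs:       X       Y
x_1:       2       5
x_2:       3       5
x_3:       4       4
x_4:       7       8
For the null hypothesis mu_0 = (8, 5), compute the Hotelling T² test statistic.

Step 1 — sample mean vector:
  mean(X) = (2 + 3 + 4 + 7) / 4 = 16/4 = 4
  mean(Y) = (5 + 5 + 4 + 8) / 4 = 22/4 = 5.5
  x̄ = (4, 5.5),  deviation x̄ - mu_0 = (4, 5.5) - (8, 5) = (-4, 0.5).

Step 2 — sample covariance matrix, S[i,j] = (1/(n-1)) · Σ_k (x_{k,i} - mean_i) · (x_{k,j} - mean_j), divisor n-1 = 3:
  S[X,X] = ((-2)·(-2) + (-1)·(-1) + (0)·(0) + (3)·(3)) / 3 = 14/3 = 4.6667
  S[X,Y] = ((-2)·(-0.5) + (-1)·(-0.5) + (0)·(-1.5) + (3)·(2.5)) / 3 = 9/3 = 3
  S[Y,Y] = ((-0.5)·(-0.5) + (-0.5)·(-0.5) + (-1.5)·(-1.5) + (2.5)·(2.5)) / 3 = 9/3 = 3
  S = [[4.6667, 3],
 [3, 3]].

Step 3 — invert S. det(S) = 4.6667·3 - (3)² = 5.
  S^{-1} = (1/det) · [[d, -b], [-b, a]] = [[0.6, -0.6],
 [-0.6, 0.9333]].

Step 4 — quadratic form (x̄ - mu_0)^T · S^{-1} · (x̄ - mu_0):
  S^{-1} · (x̄ - mu_0) = (-2.7, 2.8667),
  (x̄ - mu_0)^T · [...] = (-4)·(-2.7) + (0.5)·(2.8667) = 12.2333.

Step 5 — scale by n: T² = 4 · 12.2333 = 48.9333.

T² ≈ 48.9333


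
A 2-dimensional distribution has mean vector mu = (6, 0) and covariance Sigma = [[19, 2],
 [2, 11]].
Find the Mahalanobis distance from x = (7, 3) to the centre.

Step 1 — centre the observation: (x - mu) = (1, 3).

Step 2 — invert Sigma. det(Sigma) = 19·11 - (2)² = 205.
  Sigma^{-1} = (1/det) · [[d, -b], [-b, a]] = [[0.0537, -0.0098],
 [-0.0098, 0.0927]].

Step 3 — form the quadratic (x - mu)^T · Sigma^{-1} · (x - mu):
  Sigma^{-1} · (x - mu) = (0.0244, 0.2683).
  (x - mu)^T · [Sigma^{-1} · (x - mu)] = (1)·(0.0244) + (3)·(0.2683) = 0.8293.

Step 4 — take square root: d = √(0.8293) ≈ 0.9106.

d(x, mu) = √(0.8293) ≈ 0.9106


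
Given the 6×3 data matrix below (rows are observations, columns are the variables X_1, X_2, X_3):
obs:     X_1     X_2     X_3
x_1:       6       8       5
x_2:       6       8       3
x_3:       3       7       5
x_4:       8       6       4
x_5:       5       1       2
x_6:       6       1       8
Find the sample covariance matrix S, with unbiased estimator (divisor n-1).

Step 1 — column means:
  mean(X_1) = (6 + 6 + 3 + 8 + 5 + 6) / 6 = 34/6 = 5.6667
  mean(X_2) = (8 + 8 + 7 + 6 + 1 + 1) / 6 = 31/6 = 5.1667
  mean(X_3) = (5 + 3 + 5 + 4 + 2 + 8) / 6 = 27/6 = 4.5

Step 2 — sample covariance S[i,j] = (1/(n-1)) · Σ_k (x_{k,i} - mean_i) · (x_{k,j} - mean_j), with n-1 = 5.
  S[X_1,X_1] = ((0.3333)·(0.3333) + (0.3333)·(0.3333) + (-2.6667)·(-2.6667) + (2.3333)·(2.3333) + (-0.6667)·(-0.6667) + (0.3333)·(0.3333)) / 5 = 13.3333/5 = 2.6667
  S[X_1,X_2] = ((0.3333)·(2.8333) + (0.3333)·(2.8333) + (-2.6667)·(1.8333) + (2.3333)·(0.8333) + (-0.6667)·(-4.1667) + (0.3333)·(-4.1667)) / 5 = 0.3333/5 = 0.0667
  S[X_1,X_3] = ((0.3333)·(0.5) + (0.3333)·(-1.5) + (-2.6667)·(0.5) + (2.3333)·(-0.5) + (-0.6667)·(-2.5) + (0.3333)·(3.5)) / 5 = 0/5 = 0
  S[X_2,X_2] = ((2.8333)·(2.8333) + (2.8333)·(2.8333) + (1.8333)·(1.8333) + (0.8333)·(0.8333) + (-4.1667)·(-4.1667) + (-4.1667)·(-4.1667)) / 5 = 54.8333/5 = 10.9667
  S[X_2,X_3] = ((2.8333)·(0.5) + (2.8333)·(-1.5) + (1.8333)·(0.5) + (0.8333)·(-0.5) + (-4.1667)·(-2.5) + (-4.1667)·(3.5)) / 5 = -6.5/5 = -1.3
  S[X_3,X_3] = ((0.5)·(0.5) + (-1.5)·(-1.5) + (0.5)·(0.5) + (-0.5)·(-0.5) + (-2.5)·(-2.5) + (3.5)·(3.5)) / 5 = 21.5/5 = 4.3

S is symmetric (S[j,i] = S[i,j]). Assembling:

S = [[2.6667, 0.0667, 0],
 [0.0667, 10.9667, -1.3],
 [0, -1.3, 4.3]]


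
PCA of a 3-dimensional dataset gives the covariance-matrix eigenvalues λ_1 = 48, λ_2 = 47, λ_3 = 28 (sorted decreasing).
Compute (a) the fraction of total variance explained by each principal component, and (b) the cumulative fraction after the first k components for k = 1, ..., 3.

Step 1 — total variance = trace(Sigma) = Σ λ_i = 48 + 47 + 28 = 123.

Step 2 — fraction explained by component i = λ_i / Σ λ:
  PC1: 48/123 = 0.3902
  PC2: 47/123 = 0.3821
  PC3: 28/123 = 0.2276

Step 3 — cumulative fraction after k components = (λ_1 + ... + λ_k) / Σ λ:
  k = 1: 48/123 = 0.3902
  k = 2: (48 + 47)/123 = 95/123 = 0.7724
  k = 3: (48 + 47 + 28)/123 = 123/123 = 1

Summary (fraction, with percent):

explained: PC1 0.3902 (39.02%), PC2 0.3821 (38.21%), PC3 0.2276 (22.76%);  cumulative: 0.3902, 0.7724, 1


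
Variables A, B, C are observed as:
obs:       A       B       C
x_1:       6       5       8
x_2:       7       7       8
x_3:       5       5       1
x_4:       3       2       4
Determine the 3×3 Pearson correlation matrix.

Step 1 — column means:
  mean(A) = (6 + 7 + 5 + 3) / 4 = 21/4 = 5.25
  mean(B) = (5 + 7 + 5 + 2) / 4 = 19/4 = 4.75
  mean(C) = (8 + 8 + 1 + 4) / 4 = 21/4 = 5.25

Step 2 — sample variances and covariances s[i,j] = (1/(n-1)) · Σ_k (x_{k,i} - mean_i) · (x_{k,j} - mean_j), with n-1 = 3:
  s[A,A] = ((0.75)·(0.75) + (1.75)·(1.75) + (-0.25)·(-0.25) + (-2.25)·(-2.25)) / 3 = 8.75/3 = 2.9167
  s[A,B] = ((0.75)·(0.25) + (1.75)·(2.25) + (-0.25)·(0.25) + (-2.25)·(-2.75)) / 3 = 10.25/3 = 3.4167
  s[A,C] = ((0.75)·(2.75) + (1.75)·(2.75) + (-0.25)·(-4.25) + (-2.25)·(-1.25)) / 3 = 10.75/3 = 3.5833
  s[B,B] = ((0.25)·(0.25) + (2.25)·(2.25) + (0.25)·(0.25) + (-2.75)·(-2.75)) / 3 = 12.75/3 = 4.25
  s[B,C] = ((0.25)·(2.75) + (2.25)·(2.75) + (0.25)·(-4.25) + (-2.75)·(-1.25)) / 3 = 9.25/3 = 3.0833
  s[C,C] = ((2.75)·(2.75) + (2.75)·(2.75) + (-4.25)·(-4.25) + (-1.25)·(-1.25)) / 3 = 34.75/3 = 11.5833
  Sample standard deviations s_i = √(s[i,i]):
  s(A) = √(2.9167) = 1.7078
  s(B) = √(4.25) = 2.0616
  s(C) = √(11.5833) = 3.4034

Step 3 — r_{ij} = s_{ij} / (s_i · s_j):
  r[A,A] = 1 (diagonal).
  r[A,B] = 3.4167 / (1.7078 · 2.0616) = 3.4167 / 3.5208 = 0.9704
  r[A,C] = 3.5833 / (1.7078 · 3.4034) = 3.5833 / 5.8125 = 0.6165
  r[B,B] = 1 (diagonal).
  r[B,C] = 3.0833 / (2.0616 · 3.4034) = 3.0833 / 7.0163 = 0.4394
  r[C,C] = 1 (diagonal).

R is symmetric with unit diagonal. Assembling:

R = [[1, 0.9704, 0.6165],
 [0.9704, 1, 0.4394],
 [0.6165, 0.4394, 1]]


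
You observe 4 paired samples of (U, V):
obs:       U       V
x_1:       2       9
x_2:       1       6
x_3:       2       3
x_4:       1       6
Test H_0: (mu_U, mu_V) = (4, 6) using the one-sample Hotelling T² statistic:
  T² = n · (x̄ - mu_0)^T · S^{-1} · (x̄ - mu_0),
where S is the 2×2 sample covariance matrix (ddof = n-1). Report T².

Step 1 — sample mean vector:
  mean(U) = (2 + 1 + 2 + 1) / 4 = 6/4 = 1.5
  mean(V) = (9 + 6 + 3 + 6) / 4 = 24/4 = 6
  x̄ = (1.5, 6),  deviation x̄ - mu_0 = (1.5, 6) - (4, 6) = (-2.5, 0).

Step 2 — sample covariance matrix, S[i,j] = (1/(n-1)) · Σ_k (x_{k,i} - mean_i) · (x_{k,j} - mean_j), divisor n-1 = 3:
  S[U,U] = ((0.5)·(0.5) + (-0.5)·(-0.5) + (0.5)·(0.5) + (-0.5)·(-0.5)) / 3 = 1/3 = 0.3333
  S[U,V] = ((0.5)·(3) + (-0.5)·(0) + (0.5)·(-3) + (-0.5)·(0)) / 3 = 0/3 = 0
  S[V,V] = ((3)·(3) + (0)·(0) + (-3)·(-3) + (0)·(0)) / 3 = 18/3 = 6
  S = [[0.3333, 0],
 [0, 6]].

Step 3 — invert S. det(S) = 0.3333·6 - (0)² = 2.
  S^{-1} = (1/det) · [[d, -b], [-b, a]] = [[3, 0],
 [0, 0.1667]].

Step 4 — quadratic form (x̄ - mu_0)^T · S^{-1} · (x̄ - mu_0):
  S^{-1} · (x̄ - mu_0) = (-7.5, 0),
  (x̄ - mu_0)^T · [...] = (-2.5)·(-7.5) + (0)·(0) = 18.75.

Step 5 — scale by n: T² = 4 · 18.75 = 75.

T² ≈ 75


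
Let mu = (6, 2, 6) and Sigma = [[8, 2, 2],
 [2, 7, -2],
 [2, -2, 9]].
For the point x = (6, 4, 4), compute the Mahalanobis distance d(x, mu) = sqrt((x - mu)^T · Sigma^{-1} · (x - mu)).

Step 1 — centre the observation: (x - mu) = (0, 2, -2).

Step 2 — invert Sigma (cofactor / det for 3×3, or solve directly):
  Sigma^{-1} = [[0.1505, -0.0561, -0.0459],
 [-0.0561, 0.1735, 0.051],
 [-0.0459, 0.051, 0.1327]].

Step 3 — form the quadratic (x - mu)^T · Sigma^{-1} · (x - mu):
  Sigma^{-1} · (x - mu) = (-0.0204, 0.2449, -0.1633).
  (x - mu)^T · [Sigma^{-1} · (x - mu)] = (0)·(-0.0204) + (2)·(0.2449) + (-2)·(-0.1633) = 0.8163.

Step 4 — take square root: d = √(0.8163) ≈ 0.9035.

d(x, mu) = √(0.8163) ≈ 0.9035


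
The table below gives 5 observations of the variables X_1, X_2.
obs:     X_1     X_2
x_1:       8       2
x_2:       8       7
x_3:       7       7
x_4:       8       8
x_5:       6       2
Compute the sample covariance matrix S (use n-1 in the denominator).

Step 1 — column means:
  mean(X_1) = (8 + 8 + 7 + 8 + 6) / 5 = 37/5 = 7.4
  mean(X_2) = (2 + 7 + 7 + 8 + 2) / 5 = 26/5 = 5.2

Step 2 — sample covariance S[i,j] = (1/(n-1)) · Σ_k (x_{k,i} - mean_i) · (x_{k,j} - mean_j), with n-1 = 4.
  S[X_1,X_1] = ((0.6)·(0.6) + (0.6)·(0.6) + (-0.4)·(-0.4) + (0.6)·(0.6) + (-1.4)·(-1.4)) / 4 = 3.2/4 = 0.8
  S[X_1,X_2] = ((0.6)·(-3.2) + (0.6)·(1.8) + (-0.4)·(1.8) + (0.6)·(2.8) + (-1.4)·(-3.2)) / 4 = 4.6/4 = 1.15
  S[X_2,X_2] = ((-3.2)·(-3.2) + (1.8)·(1.8) + (1.8)·(1.8) + (2.8)·(2.8) + (-3.2)·(-3.2)) / 4 = 34.8/4 = 8.7

S is symmetric (S[j,i] = S[i,j]). Assembling:

S = [[0.8, 1.15],
 [1.15, 8.7]]


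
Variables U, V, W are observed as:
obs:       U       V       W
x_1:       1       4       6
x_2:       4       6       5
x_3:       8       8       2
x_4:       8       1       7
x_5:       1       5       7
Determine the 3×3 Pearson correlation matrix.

Step 1 — column means:
  mean(U) = (1 + 4 + 8 + 8 + 1) / 5 = 22/5 = 4.4
  mean(V) = (4 + 6 + 8 + 1 + 5) / 5 = 24/5 = 4.8
  mean(W) = (6 + 5 + 2 + 7 + 7) / 5 = 27/5 = 5.4

Step 2 — sample variances and covariances s[i,j] = (1/(n-1)) · Σ_k (x_{k,i} - mean_i) · (x_{k,j} - mean_j), with n-1 = 4:
  s[U,U] = ((-3.4)·(-3.4) + (-0.4)·(-0.4) + (3.6)·(3.6) + (3.6)·(3.6) + (-3.4)·(-3.4)) / 4 = 49.2/4 = 12.3
  s[U,V] = ((-3.4)·(-0.8) + (-0.4)·(1.2) + (3.6)·(3.2) + (3.6)·(-3.8) + (-3.4)·(0.2)) / 4 = -0.6/4 = -0.15
  s[U,W] = ((-3.4)·(0.6) + (-0.4)·(-0.4) + (3.6)·(-3.4) + (3.6)·(1.6) + (-3.4)·(1.6)) / 4 = -13.8/4 = -3.45
  s[V,V] = ((-0.8)·(-0.8) + (1.2)·(1.2) + (3.2)·(3.2) + (-3.8)·(-3.8) + (0.2)·(0.2)) / 4 = 26.8/4 = 6.7
  s[V,W] = ((-0.8)·(0.6) + (1.2)·(-0.4) + (3.2)·(-3.4) + (-3.8)·(1.6) + (0.2)·(1.6)) / 4 = -17.6/4 = -4.4
  s[W,W] = ((0.6)·(0.6) + (-0.4)·(-0.4) + (-3.4)·(-3.4) + (1.6)·(1.6) + (1.6)·(1.6)) / 4 = 17.2/4 = 4.3
  Sample standard deviations s_i = √(s[i,i]):
  s(U) = √(12.3) = 3.5071
  s(V) = √(6.7) = 2.5884
  s(W) = √(4.3) = 2.0736

Step 3 — r_{ij} = s_{ij} / (s_i · s_j):
  r[U,U] = 1 (diagonal).
  r[U,V] = -0.15 / (3.5071 · 2.5884) = -0.15 / 9.078 = -0.0165
  r[U,W] = -3.45 / (3.5071 · 2.0736) = -3.45 / 7.2726 = -0.4744
  r[V,V] = 1 (diagonal).
  r[V,W] = -4.4 / (2.5884 · 2.0736) = -4.4 / 5.3675 = -0.8197
  r[W,W] = 1 (diagonal).

R is symmetric with unit diagonal. Assembling:

R = [[1, -0.0165, -0.4744],
 [-0.0165, 1, -0.8197],
 [-0.4744, -0.8197, 1]]


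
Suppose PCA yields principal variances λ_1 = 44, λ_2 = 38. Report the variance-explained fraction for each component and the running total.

Step 1 — total variance = trace(Sigma) = Σ λ_i = 44 + 38 = 82.

Step 2 — fraction explained by component i = λ_i / Σ λ:
  PC1: 44/82 = 0.5366
  PC2: 38/82 = 0.4634

Step 3 — cumulative fraction after k components = (λ_1 + ... + λ_k) / Σ λ:
  k = 1: 44/82 = 0.5366
  k = 2: (44 + 38)/82 = 82/82 = 1

Summary (fraction, with percent):

explained: PC1 0.5366 (53.66%), PC2 0.4634 (46.34%);  cumulative: 0.5366, 1


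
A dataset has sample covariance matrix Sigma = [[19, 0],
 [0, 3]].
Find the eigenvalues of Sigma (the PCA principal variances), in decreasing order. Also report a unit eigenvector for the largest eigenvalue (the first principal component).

Step 1 — characteristic polynomial of 2×2 Sigma:
  det(Sigma - λI) = λ² - trace · λ + det = 0.
  trace = 19 + 3 = 22, det = 19·3 - (0)² = 57.
Step 2 — discriminant:
  Δ = trace² - 4·det = 484 - 228 = 256.
Step 3 — eigenvalues:
  λ = (trace ± √Δ)/2 = (22 ± 16)/2,
  λ_1 = 19,  λ_2 = 3.

Step 4 — unit eigenvector for λ_1: Sigma is diagonal, so its eigenvectors are the coordinate axes. λ_1 = 19 is the diagonal entry on the first coordinate axis, hence
  v_1 = (1, 0) (||v_1|| = 1).

λ_1 = 19,  λ_2 = 3;  v_1 ≈ (1, 0)


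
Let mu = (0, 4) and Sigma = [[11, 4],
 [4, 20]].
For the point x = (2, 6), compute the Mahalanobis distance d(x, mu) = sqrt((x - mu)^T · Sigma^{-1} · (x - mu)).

Step 1 — centre the observation: (x - mu) = (2, 2).

Step 2 — invert Sigma. det(Sigma) = 11·20 - (4)² = 204.
  Sigma^{-1} = (1/det) · [[d, -b], [-b, a]] = [[0.098, -0.0196],
 [-0.0196, 0.0539]].

Step 3 — form the quadratic (x - mu)^T · Sigma^{-1} · (x - mu):
  Sigma^{-1} · (x - mu) = (0.1569, 0.0686).
  (x - mu)^T · [Sigma^{-1} · (x - mu)] = (2)·(0.1569) + (2)·(0.0686) = 0.451.

Step 4 — take square root: d = √(0.451) ≈ 0.6716.

d(x, mu) = √(0.451) ≈ 0.6716


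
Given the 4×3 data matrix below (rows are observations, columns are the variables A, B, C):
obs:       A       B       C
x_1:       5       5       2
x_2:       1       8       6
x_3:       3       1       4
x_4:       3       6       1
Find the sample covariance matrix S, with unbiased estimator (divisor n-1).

Step 1 — column means:
  mean(A) = (5 + 1 + 3 + 3) / 4 = 12/4 = 3
  mean(B) = (5 + 8 + 1 + 6) / 4 = 20/4 = 5
  mean(C) = (2 + 6 + 4 + 1) / 4 = 13/4 = 3.25

Step 2 — sample covariance S[i,j] = (1/(n-1)) · Σ_k (x_{k,i} - mean_i) · (x_{k,j} - mean_j), with n-1 = 3.
  S[A,A] = ((2)·(2) + (-2)·(-2) + (0)·(0) + (0)·(0)) / 3 = 8/3 = 2.6667
  S[A,B] = ((2)·(0) + (-2)·(3) + (0)·(-4) + (0)·(1)) / 3 = -6/3 = -2
  S[A,C] = ((2)·(-1.25) + (-2)·(2.75) + (0)·(0.75) + (0)·(-2.25)) / 3 = -8/3 = -2.6667
  S[B,B] = ((0)·(0) + (3)·(3) + (-4)·(-4) + (1)·(1)) / 3 = 26/3 = 8.6667
  S[B,C] = ((0)·(-1.25) + (3)·(2.75) + (-4)·(0.75) + (1)·(-2.25)) / 3 = 3/3 = 1
  S[C,C] = ((-1.25)·(-1.25) + (2.75)·(2.75) + (0.75)·(0.75) + (-2.25)·(-2.25)) / 3 = 14.75/3 = 4.9167

S is symmetric (S[j,i] = S[i,j]). Assembling:

S = [[2.6667, -2, -2.6667],
 [-2, 8.6667, 1],
 [-2.6667, 1, 4.9167]]


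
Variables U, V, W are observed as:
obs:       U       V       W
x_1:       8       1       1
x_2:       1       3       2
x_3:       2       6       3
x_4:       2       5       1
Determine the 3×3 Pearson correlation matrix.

Step 1 — column means:
  mean(U) = (8 + 1 + 2 + 2) / 4 = 13/4 = 3.25
  mean(V) = (1 + 3 + 6 + 5) / 4 = 15/4 = 3.75
  mean(W) = (1 + 2 + 3 + 1) / 4 = 7/4 = 1.75

Step 2 — sample variances and covariances s[i,j] = (1/(n-1)) · Σ_k (x_{k,i} - mean_i) · (x_{k,j} - mean_j), with n-1 = 3:
  s[U,U] = ((4.75)·(4.75) + (-2.25)·(-2.25) + (-1.25)·(-1.25) + (-1.25)·(-1.25)) / 3 = 30.75/3 = 10.25
  s[U,V] = ((4.75)·(-2.75) + (-2.25)·(-0.75) + (-1.25)·(2.25) + (-1.25)·(1.25)) / 3 = -15.75/3 = -5.25
  s[U,W] = ((4.75)·(-0.75) + (-2.25)·(0.25) + (-1.25)·(1.25) + (-1.25)·(-0.75)) / 3 = -4.75/3 = -1.5833
  s[V,V] = ((-2.75)·(-2.75) + (-0.75)·(-0.75) + (2.25)·(2.25) + (1.25)·(1.25)) / 3 = 14.75/3 = 4.9167
  s[V,W] = ((-2.75)·(-0.75) + (-0.75)·(0.25) + (2.25)·(1.25) + (1.25)·(-0.75)) / 3 = 3.75/3 = 1.25
  s[W,W] = ((-0.75)·(-0.75) + (0.25)·(0.25) + (1.25)·(1.25) + (-0.75)·(-0.75)) / 3 = 2.75/3 = 0.9167
  Sample standard deviations s_i = √(s[i,i]):
  s(U) = √(10.25) = 3.2016
  s(V) = √(4.9167) = 2.2174
  s(W) = √(0.9167) = 0.9574

Step 3 — r_{ij} = s_{ij} / (s_i · s_j):
  r[U,U] = 1 (diagonal).
  r[U,V] = -5.25 / (3.2016 · 2.2174) = -5.25 / 7.099 = -0.7395
  r[U,W] = -1.5833 / (3.2016 · 0.9574) = -1.5833 / 3.0653 = -0.5165
  r[V,V] = 1 (diagonal).
  r[V,W] = 1.25 / (2.2174 · 0.9574) = 1.25 / 2.123 = 0.5888
  r[W,W] = 1 (diagonal).

R is symmetric with unit diagonal. Assembling:

R = [[1, -0.7395, -0.5165],
 [-0.7395, 1, 0.5888],
 [-0.5165, 0.5888, 1]]


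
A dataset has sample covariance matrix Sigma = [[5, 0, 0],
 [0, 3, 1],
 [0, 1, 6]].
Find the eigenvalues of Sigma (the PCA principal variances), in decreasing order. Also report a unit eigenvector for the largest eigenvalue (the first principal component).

Step 1 — characteristic polynomial p(λ) = det(λI - Sigma) = λ³ - tr·λ² + c_1·λ - det, where tr = trace, c_1 = sum of the principal 2×2 minors, det = det(Sigma):
  tr = 5 + 3 + 6 = 14,
  c_1 = (5·3 - (0)²) + (5·6 - (0)²) + (3·6 - (1)²) = 15 + 30 + 17 = 62,
  det = 5·(3·6 - (1)²) - (0)·((0)·6 - (1)·(0)) + (0)·((0)·(1) - 3·(0)) = 5·(17) - (0)·(0) + (0)·(0) = 85.
  So p(λ) = λ³ - 14λ² + 62λ - 85.
Step 2 — look for an integer root (rational root theorem: any rational root is an integer divisor of 85). Testing λ = 5:
  p(5) = 125 - 350 + 310 - 85 = 0  ✓
  Dividing out (λ - 5): p(λ) = (λ - 5)(λ² - 9λ + 17).
Step 3 — remaining eigenvalues from the quadratic λ² - 9λ + 17 = 0:
  Δ = 9² - 4·17 = 81 - 68 = 13,  λ = (9 ± √13)/2 = (9 ± 3.6056)/2 ≈ 6.3028 or 2.6972.
  Sorted: λ_1 = 6.3028,  λ_2 = 5,  λ_3 = 2.6972  (check: sum = 14 = tr ✓).

Step 4 — unit eigenvector for λ_1 ≈ 6.3028: v spans the null space of (Sigma - λ_1 I), whose rows are
  r_1 = (-1.3028, 0, 0),  r_2 = (0, -3.3028, 1),  r_3 = (0, 1, -0.3028).
  v is orthogonal to every row, so take v ∝ r_1 × r_2 = ((0)·(1) - (0)·(-3.3028), (0)·(0) - (-1.3028)·(1), (-1.3028)·(-3.3028) - (0)·(0)) ≈ (0, 1.3028, 4.3028).
  Let u = (0, 1.3028, 4.3028).
  ||u|| = √((0)² + (1.3028)² + (4.3028)²) = √(20.2111) ≈ 4.4957,  v_1 = u/||u|| ≈ (0, 0.2898, 0.9571) (||v_1|| = 1).

λ_1 = 6.3028,  λ_2 = 5,  λ_3 = 2.6972;  v_1 ≈ (0, 0.2898, 0.9571)


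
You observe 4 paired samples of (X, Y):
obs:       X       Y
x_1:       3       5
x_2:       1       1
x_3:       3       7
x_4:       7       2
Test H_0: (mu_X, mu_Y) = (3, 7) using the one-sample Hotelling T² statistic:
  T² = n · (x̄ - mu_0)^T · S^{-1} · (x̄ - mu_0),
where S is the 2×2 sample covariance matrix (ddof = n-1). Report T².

Step 1 — sample mean vector:
  mean(X) = (3 + 1 + 3 + 7) / 4 = 14/4 = 3.5
  mean(Y) = (5 + 1 + 7 + 2) / 4 = 15/4 = 3.75
  x̄ = (3.5, 3.75),  deviation x̄ - mu_0 = (3.5, 3.75) - (3, 7) = (0.5, -3.25).

Step 2 — sample covariance matrix, S[i,j] = (1/(n-1)) · Σ_k (x_{k,i} - mean_i) · (x_{k,j} - mean_j), divisor n-1 = 3:
  S[X,X] = ((-0.5)·(-0.5) + (-2.5)·(-2.5) + (-0.5)·(-0.5) + (3.5)·(3.5)) / 3 = 19/3 = 6.3333
  S[X,Y] = ((-0.5)·(1.25) + (-2.5)·(-2.75) + (-0.5)·(3.25) + (3.5)·(-1.75)) / 3 = -1.5/3 = -0.5
  S[Y,Y] = ((1.25)·(1.25) + (-2.75)·(-2.75) + (3.25)·(3.25) + (-1.75)·(-1.75)) / 3 = 22.75/3 = 7.5833
  S = [[6.3333, -0.5],
 [-0.5, 7.5833]].

Step 3 — invert S. det(S) = 6.3333·7.5833 - (-0.5)² = 47.7778.
  S^{-1} = (1/det) · [[d, -b], [-b, a]] = [[0.1587, 0.0105],
 [0.0105, 0.1326]].

Step 4 — quadratic form (x̄ - mu_0)^T · S^{-1} · (x̄ - mu_0):
  S^{-1} · (x̄ - mu_0) = (0.0453, -0.4256),
  (x̄ - mu_0)^T · [...] = (0.5)·(0.0453) + (-3.25)·(-0.4256) = 1.4058.

Step 5 — scale by n: T² = 4 · 1.4058 = 5.6233.

T² ≈ 5.6233


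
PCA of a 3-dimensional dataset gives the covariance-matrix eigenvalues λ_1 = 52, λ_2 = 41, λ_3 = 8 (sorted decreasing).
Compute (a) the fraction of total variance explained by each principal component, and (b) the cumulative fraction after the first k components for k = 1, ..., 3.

Step 1 — total variance = trace(Sigma) = Σ λ_i = 52 + 41 + 8 = 101.

Step 2 — fraction explained by component i = λ_i / Σ λ:
  PC1: 52/101 = 0.5149
  PC2: 41/101 = 0.4059
  PC3: 8/101 = 0.0792

Step 3 — cumulative fraction after k components = (λ_1 + ... + λ_k) / Σ λ:
  k = 1: 52/101 = 0.5149
  k = 2: (52 + 41)/101 = 93/101 = 0.9208
  k = 3: (52 + 41 + 8)/101 = 101/101 = 1

Summary (fraction, with percent):

explained: PC1 0.5149 (51.49%), PC2 0.4059 (40.59%), PC3 0.0792 (7.92%);  cumulative: 0.5149, 0.9208, 1


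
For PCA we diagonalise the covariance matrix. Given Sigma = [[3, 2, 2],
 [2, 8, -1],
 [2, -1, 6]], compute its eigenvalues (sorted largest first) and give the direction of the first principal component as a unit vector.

Step 1 — characteristic polynomial p(λ) = det(λI - Sigma) = λ³ - tr·λ² + c_1·λ - det, where tr = trace, c_1 = sum of the principal 2×2 minors, det = det(Sigma):
  tr = 3 + 8 + 6 = 17,
  c_1 = (3·8 - (2)²) + (3·6 - (2)²) + (8·6 - (-1)²) = 20 + 14 + 47 = 81,
  det = 3·(8·6 - (-1)²) - (2)·((2)·6 - (-1)·(2)) + (2)·((2)·(-1) - 8·(2)) = 3·(47) - (2)·(14) + (2)·(-18) = 77.
  So p(λ) = λ³ - 17λ² + 81λ - 77.
Step 2 — look for an integer root (rational root theorem: any rational root is an integer divisor of 77). Testing λ = 7:
  p(7) = 343 - 833 + 567 - 77 = 0  ✓
  Dividing out (λ - 7): p(λ) = (λ - 7)(λ² - 10λ + 11).
Step 3 — remaining eigenvalues from the quadratic λ² - 10λ + 11 = 0:
  Δ = 10² - 4·11 = 100 - 44 = 56,  λ = (10 ± √56)/2 = (10 ± 7.4833)/2 ≈ 8.7417 or 1.2583.
  Sorted: λ_1 = 8.7417,  λ_2 = 7,  λ_3 = 1.2583  (check: sum = 17 = tr ✓).

Step 4 — unit eigenvector for λ_1 ≈ 8.7417: v spans the null space of (Sigma - λ_1 I), whose rows are
  r_1 = (-5.7417, 2, 2),  r_2 = (2, -0.7417, -1),  r_3 = (2, -1, -2.7417).
  v is orthogonal to every row, so take v ∝ r_1 × r_2 = ((2)·(-1) - (2)·(-0.7417), (2)·(2) - (-5.7417)·(-1), (-5.7417)·(-0.7417) - (2)·(2)) ≈ (-0.5167, -1.7417, 0.2583).
  Rescale (multiply by -1 so the first nonzero entry is positive): u = (0.5167, 1.7417, -0.2583).
  ||u|| = √((0.5167)² + (1.7417)² + (-0.2583)²) = √(3.3671) ≈ 1.835,  v_1 = u/||u|| ≈ (0.2816, 0.9492, -0.1408) (||v_1|| = 1).

λ_1 = 8.7417,  λ_2 = 7,  λ_3 = 1.2583;  v_1 ≈ (0.2816, 0.9492, -0.1408)


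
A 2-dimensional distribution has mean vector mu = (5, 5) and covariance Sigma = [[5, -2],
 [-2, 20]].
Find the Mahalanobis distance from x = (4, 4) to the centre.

Step 1 — centre the observation: (x - mu) = (-1, -1).

Step 2 — invert Sigma. det(Sigma) = 5·20 - (-2)² = 96.
  Sigma^{-1} = (1/det) · [[d, -b], [-b, a]] = [[0.2083, 0.0208],
 [0.0208, 0.0521]].

Step 3 — form the quadratic (x - mu)^T · Sigma^{-1} · (x - mu):
  Sigma^{-1} · (x - mu) = (-0.2292, -0.0729).
  (x - mu)^T · [Sigma^{-1} · (x - mu)] = (-1)·(-0.2292) + (-1)·(-0.0729) = 0.3021.

Step 4 — take square root: d = √(0.3021) ≈ 0.5496.

d(x, mu) = √(0.3021) ≈ 0.5496


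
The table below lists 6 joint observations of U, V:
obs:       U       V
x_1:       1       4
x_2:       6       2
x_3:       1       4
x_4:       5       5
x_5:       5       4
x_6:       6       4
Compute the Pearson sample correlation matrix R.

Step 1 — column means:
  mean(U) = (1 + 6 + 1 + 5 + 5 + 6) / 6 = 24/6 = 4
  mean(V) = (4 + 2 + 4 + 5 + 4 + 4) / 6 = 23/6 = 3.8333

Step 2 — sample variances and covariances s[i,j] = (1/(n-1)) · Σ_k (x_{k,i} - mean_i) · (x_{k,j} - mean_j), with n-1 = 5:
  s[U,U] = ((-3)·(-3) + (2)·(2) + (-3)·(-3) + (1)·(1) + (1)·(1) + (2)·(2)) / 5 = 28/5 = 5.6
  s[U,V] = ((-3)·(0.1667) + (2)·(-1.8333) + (-3)·(0.1667) + (1)·(1.1667) + (1)·(0.1667) + (2)·(0.1667)) / 5 = -3/5 = -0.6
  s[V,V] = ((0.1667)·(0.1667) + (-1.8333)·(-1.8333) + (0.1667)·(0.1667) + (1.1667)·(1.1667) + (0.1667)·(0.1667) + (0.1667)·(0.1667)) / 5 = 4.8333/5 = 0.9667
  Sample standard deviations s_i = √(s[i,i]):
  s(U) = √(5.6) = 2.3664
  s(V) = √(0.9667) = 0.9832

Step 3 — r_{ij} = s_{ij} / (s_i · s_j):
  r[U,U] = 1 (diagonal).
  r[U,V] = -0.6 / (2.3664 · 0.9832) = -0.6 / 2.3267 = -0.2579
  r[V,V] = 1 (diagonal).

R is symmetric with unit diagonal. Assembling:

R = [[1, -0.2579],
 [-0.2579, 1]]


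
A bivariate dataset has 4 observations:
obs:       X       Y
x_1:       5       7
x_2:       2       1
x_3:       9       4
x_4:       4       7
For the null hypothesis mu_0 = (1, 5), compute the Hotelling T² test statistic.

Step 1 — sample mean vector:
  mean(X) = (5 + 2 + 9 + 4) / 4 = 20/4 = 5
  mean(Y) = (7 + 1 + 4 + 7) / 4 = 19/4 = 4.75
  x̄ = (5, 4.75),  deviation x̄ - mu_0 = (5, 4.75) - (1, 5) = (4, -0.25).

Step 2 — sample covariance matrix, S[i,j] = (1/(n-1)) · Σ_k (x_{k,i} - mean_i) · (x_{k,j} - mean_j), divisor n-1 = 3:
  S[X,X] = ((0)·(0) + (-3)·(-3) + (4)·(4) + (-1)·(-1)) / 3 = 26/3 = 8.6667
  S[X,Y] = ((0)·(2.25) + (-3)·(-3.75) + (4)·(-0.75) + (-1)·(2.25)) / 3 = 6/3 = 2
  S[Y,Y] = ((2.25)·(2.25) + (-3.75)·(-3.75) + (-0.75)·(-0.75) + (2.25)·(2.25)) / 3 = 24.75/3 = 8.25
  S = [[8.6667, 2],
 [2, 8.25]].

Step 3 — invert S. det(S) = 8.6667·8.25 - (2)² = 67.5.
  S^{-1} = (1/det) · [[d, -b], [-b, a]] = [[0.1222, -0.0296],
 [-0.0296, 0.1284]].

Step 4 — quadratic form (x̄ - mu_0)^T · S^{-1} · (x̄ - mu_0):
  S^{-1} · (x̄ - mu_0) = (0.4963, -0.1506),
  (x̄ - mu_0)^T · [...] = (4)·(0.4963) + (-0.25)·(-0.1506) = 2.0228.

Step 5 — scale by n: T² = 4 · 2.0228 = 8.0914.

T² ≈ 8.0914
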